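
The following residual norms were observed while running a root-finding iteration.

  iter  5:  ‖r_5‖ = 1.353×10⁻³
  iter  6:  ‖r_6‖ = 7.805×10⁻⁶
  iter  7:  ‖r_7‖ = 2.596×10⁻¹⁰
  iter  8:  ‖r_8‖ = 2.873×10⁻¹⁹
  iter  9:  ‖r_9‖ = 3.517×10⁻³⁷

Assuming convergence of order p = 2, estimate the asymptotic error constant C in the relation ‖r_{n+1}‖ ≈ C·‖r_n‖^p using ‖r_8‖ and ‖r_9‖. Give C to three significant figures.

4.26

C ≈ ‖r_9‖ / ‖r_8‖^2
  = 3.517×10⁻³⁷ / (2.873×10⁻¹⁹)^2
  = 3.517×10⁻³⁷ / 8.25413e-38 ≈ 4.2609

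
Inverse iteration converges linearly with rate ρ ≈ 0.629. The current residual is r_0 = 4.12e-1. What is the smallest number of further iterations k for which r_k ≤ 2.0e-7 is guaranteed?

32

After k steps, r_k ≈ 4.12e-1·0.629^k.
Need 0.629^k ≤ 2.0e-7/4.12e-1 = 4.85437e-07.
k ≥ ln(4.85437e-07)/ln(0.629) = -14.5382/-0.46362 = 31.358.
Smallest integer k = 32.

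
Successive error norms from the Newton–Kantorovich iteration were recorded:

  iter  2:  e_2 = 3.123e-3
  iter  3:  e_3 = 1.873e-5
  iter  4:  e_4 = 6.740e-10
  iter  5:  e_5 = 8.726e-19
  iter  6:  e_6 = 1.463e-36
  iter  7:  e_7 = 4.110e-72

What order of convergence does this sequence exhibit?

Consecutive ratios: e_7/e_6 = 4.110e-72/1.463e-36 = 2.8093e-36, e_6/e_5 = 1.463e-36/8.726e-19 = 1.6766e-18.
p ≈ ln(2.8093e-36)/ln(1.6766e-18) = -81.8601/-40.9298 ≈ 2.00.
So the convergence is quadratic (order 2).

2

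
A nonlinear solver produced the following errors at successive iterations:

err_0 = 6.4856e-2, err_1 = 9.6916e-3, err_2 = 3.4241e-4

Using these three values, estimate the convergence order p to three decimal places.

1.759

p ≈ ln(err_2/err_1) / ln(err_1/err_0)
  = ln(3.4241e-4/9.6916e-3) / ln(9.6916e-3/6.4856e-2)
  = ln(0.0353306) / ln(0.149433)
  = -3.343006 / -1.900907 ≈ 1.758637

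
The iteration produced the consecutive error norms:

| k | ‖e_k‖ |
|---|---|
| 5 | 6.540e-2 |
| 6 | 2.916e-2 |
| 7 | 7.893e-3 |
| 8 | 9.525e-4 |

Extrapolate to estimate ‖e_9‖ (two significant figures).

First estimate the order: p ≈ ln(‖e_8‖/‖e_7‖) / ln(‖e_7‖/‖e_6‖) = ln(9.525e-4/7.893e-3)/ln(7.893e-3/2.916e-2) = ln(0.120677)/ln(0.270679) ≈ 1.6182.
Then ‖e_9‖ ≈ ‖e_8‖·(‖e_8‖/‖e_7‖)^p = 9.525e-4·(0.120677)^1.6182 = 9.525e-4·0.0326501 ≈ 3.11e-05.

3.1e-5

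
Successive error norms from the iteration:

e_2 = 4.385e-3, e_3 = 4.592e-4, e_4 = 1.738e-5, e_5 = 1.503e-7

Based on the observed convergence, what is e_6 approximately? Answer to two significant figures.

First estimate the order: p ≈ ln(e_5/e_4) / ln(e_4/e_3) = ln(1.503e-7/1.738e-5)/ln(1.738e-5/4.592e-4) = ln(0.00864787)/ln(0.0378484) ≈ 1.4509.
Then e_6 ≈ e_5·(e_5/e_4)^p = 1.503e-7·(0.00864787)^1.4509 = 1.503e-7·0.00101546 ≈ 1.526e-10.

1.5e-10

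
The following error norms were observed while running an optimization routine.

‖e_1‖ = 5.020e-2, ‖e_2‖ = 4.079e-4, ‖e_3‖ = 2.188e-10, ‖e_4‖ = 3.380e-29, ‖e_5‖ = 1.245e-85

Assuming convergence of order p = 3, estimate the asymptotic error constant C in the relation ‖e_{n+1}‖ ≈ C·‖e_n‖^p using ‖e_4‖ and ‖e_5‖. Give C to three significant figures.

3.22

C ≈ ‖e_5‖ / ‖e_4‖^3
  = 1.245e-85 / (3.380e-29)^3
  = 1.245e-85 / 3.86145e-86 ≈ 3.2242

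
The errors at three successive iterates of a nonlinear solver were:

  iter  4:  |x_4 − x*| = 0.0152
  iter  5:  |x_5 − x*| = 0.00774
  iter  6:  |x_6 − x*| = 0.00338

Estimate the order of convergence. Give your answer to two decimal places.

1.23

p ≈ ln(|x_6 − x*|/|x_5 − x*|) / ln(|x_5 − x*|/|x_4 − x*|)
  = ln(0.00338/0.00774) / ln(0.00774/0.0152)
  = ln(0.436693) / ln(0.509211)
  = -0.82852 / -0.67489 ≈ 1.22764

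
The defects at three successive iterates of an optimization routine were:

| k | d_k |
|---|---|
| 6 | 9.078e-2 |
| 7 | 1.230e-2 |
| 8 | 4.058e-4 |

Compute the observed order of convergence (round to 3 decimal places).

1.707

p ≈ ln(d_8/d_7) / ln(d_7/d_6)
  = ln(4.058e-4/1.230e-2) / ln(1.230e-2/9.078e-2)
  = ln(0.0329919) / ln(0.135492)
  = -3.411493 / -1.998843 ≈ 1.706734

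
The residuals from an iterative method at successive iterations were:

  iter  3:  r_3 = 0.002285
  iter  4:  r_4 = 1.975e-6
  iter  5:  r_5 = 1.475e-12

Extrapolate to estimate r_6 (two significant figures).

First estimate the order: p ≈ ln(r_5/r_4) / ln(r_4/r_3) = ln(1.475e-12/1.975e-6)/ln(1.975e-6/0.002285) = ln(7.46835e-07)/ln(0.000864333) ≈ 2.0000.
Then r_6 ≈ r_5·(r_5/r_4)^p = 1.475e-12·(7.46835e-07)^2.0000 = 1.475e-12·5.57763e-13 ≈ 8.227e-25.

8.2e-25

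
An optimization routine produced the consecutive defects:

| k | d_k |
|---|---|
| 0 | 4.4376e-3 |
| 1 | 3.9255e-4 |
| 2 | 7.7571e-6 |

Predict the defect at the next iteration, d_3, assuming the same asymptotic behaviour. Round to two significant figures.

1.4e-8

First estimate the order: p ≈ ln(d_2/d_1) / ln(d_1/d_0) = ln(7.7571e-6/3.9255e-4)/ln(3.9255e-4/4.4376e-3) = ln(0.0197608)/ln(0.08846) ≈ 1.6180.
Then d_3 ≈ d_2·(d_2/d_1)^p = 7.7571e-6·(0.0197608)^1.6180 = 7.7571e-6·0.00174828 ≈ 1.356e-08.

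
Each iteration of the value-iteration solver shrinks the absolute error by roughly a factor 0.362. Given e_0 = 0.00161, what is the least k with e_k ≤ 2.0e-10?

16

After k steps, e_k ≈ 0.00161·0.362^k.
Need 0.362^k ≤ 2.0e-10/0.00161 = 1.24224e-07.
k ≥ ln(1.24224e-07)/ln(0.362) = -15.9012/-1.01611 = 15.649.
Smallest integer k = 16.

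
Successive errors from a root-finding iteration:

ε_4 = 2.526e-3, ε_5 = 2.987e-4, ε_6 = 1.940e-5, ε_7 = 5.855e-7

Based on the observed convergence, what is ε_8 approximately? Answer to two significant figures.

6.6e-9

First estimate the order: p ≈ ln(ε_7/ε_6) / ln(ε_6/ε_5) = ln(5.855e-7/1.940e-5)/ln(1.940e-5/2.987e-4) = ln(0.0301804)/ln(0.0649481) ≈ 1.2803.
Then ε_8 ≈ ε_7·(ε_7/ε_6)^p = 5.855e-7·(0.0301804)^1.2803 = 5.855e-7·0.0113134 ≈ 6.624e-09.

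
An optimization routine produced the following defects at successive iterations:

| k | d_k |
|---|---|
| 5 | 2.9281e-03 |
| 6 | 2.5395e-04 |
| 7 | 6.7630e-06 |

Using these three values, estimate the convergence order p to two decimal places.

1.48

p ≈ ln(d_7/d_6) / ln(d_6/d_5)
  = ln(6.7630e-06/2.5395e-04) / ln(2.5395e-04/2.9281e-03)
  = ln(0.0266312) / ln(0.0867286)
  = -3.62567 / -2.44497 ≈ 1.48291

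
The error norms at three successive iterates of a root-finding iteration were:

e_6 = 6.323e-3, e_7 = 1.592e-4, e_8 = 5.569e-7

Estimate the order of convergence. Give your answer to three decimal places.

1.536

p ≈ ln(e_8/e_7) / ln(e_7/e_6)
  = ln(5.569e-7/1.592e-4) / ln(1.592e-4/6.323e-3)
  = ln(0.00349812) / ln(0.0251779)
  = -5.655530 / -3.681789 ≈ 1.536082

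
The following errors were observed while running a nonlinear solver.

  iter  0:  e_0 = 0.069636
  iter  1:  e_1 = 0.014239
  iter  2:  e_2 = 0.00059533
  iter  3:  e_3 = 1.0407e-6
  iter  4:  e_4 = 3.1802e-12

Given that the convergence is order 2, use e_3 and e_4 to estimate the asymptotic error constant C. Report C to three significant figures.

2.94

C ≈ e_4 / e_3^2
  = 3.1802e-12 / (1.0407e-6)^2
  = 3.1802e-12 / 1.08306e-12 ≈ 2.9363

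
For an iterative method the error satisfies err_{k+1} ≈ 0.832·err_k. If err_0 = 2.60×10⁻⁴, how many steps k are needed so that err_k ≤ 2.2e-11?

After k steps, err_k ≈ 2.60×10⁻⁴·0.832^k.
Need 0.832^k ≤ 2.2e-11/2.60×10⁻⁴ = 8.46154e-08.
k ≥ ln(8.46154e-08)/ln(0.832) = -16.2851/-0.18392 = 88.544.
Smallest integer k = 89.

89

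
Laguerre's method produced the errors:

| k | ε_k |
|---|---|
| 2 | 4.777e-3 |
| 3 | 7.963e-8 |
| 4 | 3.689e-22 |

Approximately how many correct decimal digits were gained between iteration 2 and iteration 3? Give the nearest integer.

5

Digits gained ≈ log₁₀(ε_2/ε_3) = log₁₀(4.777e-3/7.963e-8) = log₁₀(59990) ≈ 4.778.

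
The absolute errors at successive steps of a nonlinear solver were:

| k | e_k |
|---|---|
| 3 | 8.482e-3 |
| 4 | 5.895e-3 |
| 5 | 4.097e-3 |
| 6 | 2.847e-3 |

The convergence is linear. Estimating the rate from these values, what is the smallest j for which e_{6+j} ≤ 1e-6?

22

Rate ρ ≈ e_6/e_5 = 2.847e-3/4.097e-3 = 0.6949.
After j more steps, e_{6+j} ≈ 2.847e-3·ρ^j; need ρ^j ≤ 1e-6/2.847e-3 = 0.000351247.
j ≥ ln(0.000351247)/ln(0.6949) = -7.9540/-0.36399 = 21.852.
So 22 more iterations are needed.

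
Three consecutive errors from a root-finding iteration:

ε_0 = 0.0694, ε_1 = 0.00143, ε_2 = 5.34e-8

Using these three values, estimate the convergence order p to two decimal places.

p ≈ ln(ε_2/ε_1) / ln(ε_1/ε_0)
  = ln(5.34e-8/0.00143) / ln(0.00143/0.0694)
  = ln(3.73427e-05) / ln(0.0206052)
  = -10.19537 / -3.88221 ≈ 2.62618

2.63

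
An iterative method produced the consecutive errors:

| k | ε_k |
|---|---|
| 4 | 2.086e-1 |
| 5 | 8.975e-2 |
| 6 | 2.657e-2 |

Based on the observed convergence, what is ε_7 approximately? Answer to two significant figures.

4.6e-3

First estimate the order: p ≈ ln(ε_6/ε_5) / ln(ε_5/ε_4) = ln(2.657e-2/8.975e-2)/ln(8.975e-2/2.086e-1) = ln(0.296045)/ln(0.430249) ≈ 1.4433.
Then ε_7 ≈ ε_6·(ε_6/ε_5)^p = 2.657e-2·(0.296045)^1.4433 = 2.657e-2·0.172588 ≈ 0.004586.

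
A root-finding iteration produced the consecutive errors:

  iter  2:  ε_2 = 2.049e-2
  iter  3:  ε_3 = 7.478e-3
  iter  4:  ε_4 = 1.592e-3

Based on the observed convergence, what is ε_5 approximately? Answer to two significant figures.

1.5e-4

First estimate the order: p ≈ ln(ε_4/ε_3) / ln(ε_3/ε_2) = ln(1.592e-3/7.478e-3)/ln(7.478e-3/2.049e-2) = ln(0.212891)/ln(0.364959) ≈ 1.5347.
Then ε_5 ≈ ε_4·(ε_4/ε_3)^p = 1.592e-3·(0.212891)^1.5347 = 1.592e-3·0.0930943 ≈ 0.0001482.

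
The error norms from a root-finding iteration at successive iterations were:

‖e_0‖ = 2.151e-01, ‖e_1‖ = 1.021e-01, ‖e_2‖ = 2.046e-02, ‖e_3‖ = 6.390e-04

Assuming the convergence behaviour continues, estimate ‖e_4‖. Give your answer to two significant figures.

First estimate the order: p ≈ ln(‖e_3‖/‖e_2‖) / ln(‖e_2‖/‖e_1‖) = ln(6.390e-04/2.046e-02)/ln(2.046e-02/1.021e-01) = ln(0.0312317)/ln(0.200392) ≈ 2.1564.
Then ‖e_4‖ ≈ ‖e_3‖·(‖e_3‖/‖e_2‖)^p = 6.390e-04·(0.0312317)^2.1564 = 6.390e-04·0.000567213 ≈ 3.624e-07.

3.6e-7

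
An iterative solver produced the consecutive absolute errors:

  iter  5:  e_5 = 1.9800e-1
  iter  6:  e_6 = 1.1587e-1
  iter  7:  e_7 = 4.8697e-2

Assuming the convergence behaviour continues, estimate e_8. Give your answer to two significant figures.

First estimate the order: p ≈ ln(e_7/e_6) / ln(e_6/e_5) = ln(4.8697e-2/1.1587e-1)/ln(1.1587e-1/1.9800e-1) = ln(0.420273)/ln(0.585202) ≈ 1.6179.
Then e_8 ≈ e_7·(e_7/e_6)^p = 4.8697e-2·(0.420273)^1.6179 = 4.8697e-2·0.245987 ≈ 0.01198.

1.2e-2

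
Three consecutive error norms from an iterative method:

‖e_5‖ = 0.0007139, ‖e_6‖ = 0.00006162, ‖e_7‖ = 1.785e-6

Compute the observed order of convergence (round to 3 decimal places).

1.446

p ≈ ln(‖e_7‖/‖e_6‖) / ln(‖e_6‖/‖e_5‖)
  = ln(1.785e-6/0.00006162) / ln(0.00006162/0.0007139)
  = ln(0.0289679) / ln(0.0863146)
  = -3.541567 / -2.449757 ≈ 1.445681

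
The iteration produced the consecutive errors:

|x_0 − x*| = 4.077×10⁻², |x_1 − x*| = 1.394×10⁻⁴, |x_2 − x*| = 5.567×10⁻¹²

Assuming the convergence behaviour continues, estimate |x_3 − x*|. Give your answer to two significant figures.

3.5e-34

First estimate the order: p ≈ ln(|x_2 − x*|/|x_1 − x*|) / ln(|x_1 − x*|/|x_0 − x*|) = ln(5.567×10⁻¹²/1.394×10⁻⁴)/ln(1.394×10⁻⁴/4.077×10⁻²) = ln(3.99354e-08)/ln(0.00341918) ≈ 3.0002.
Then |x_3 − x*| ≈ |x_2 − x*|·(|x_2 − x*|/|x_1 − x*|)^p = 5.567×10⁻¹²·(3.99354e-08)^3.0002 = 5.567×10⁻¹²·6.34738e-23 ≈ 3.534e-34.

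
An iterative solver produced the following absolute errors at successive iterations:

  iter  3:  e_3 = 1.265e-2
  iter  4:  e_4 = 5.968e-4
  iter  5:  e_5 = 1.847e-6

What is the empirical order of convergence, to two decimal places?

1.89

p ≈ ln(e_5/e_4) / ln(e_4/e_3)
  = ln(1.847e-6/5.968e-4) / ln(5.968e-4/1.265e-2)
  = ln(0.00309484) / ln(0.0471779)
  = -5.77802 / -3.05383 ≈ 1.89206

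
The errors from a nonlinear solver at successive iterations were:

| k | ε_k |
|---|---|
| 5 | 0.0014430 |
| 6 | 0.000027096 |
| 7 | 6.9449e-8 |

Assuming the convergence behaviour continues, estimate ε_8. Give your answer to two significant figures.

First estimate the order: p ≈ ln(ε_7/ε_6) / ln(ε_6/ε_5) = ln(6.9449e-8/0.000027096)/ln(0.000027096/0.0014430) = ln(0.00256307)/ln(0.0187775) ≈ 1.5010.
Then ε_8 ≈ ε_7·(ε_7/ε_6)^p = 6.9449e-8·(0.00256307)^1.5010 = 6.9449e-8·0.000128988 ≈ 8.958e-12.

9.0e-12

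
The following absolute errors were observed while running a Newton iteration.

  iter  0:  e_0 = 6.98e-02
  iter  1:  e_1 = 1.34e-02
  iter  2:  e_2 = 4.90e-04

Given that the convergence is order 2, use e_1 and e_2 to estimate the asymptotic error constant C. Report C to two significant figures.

C ≈ e_2 / e_1^2
  = 4.90e-04 / (1.34e-02)^2
  = 4.90e-04 / 0.00017956 ≈ 2.7289

2.7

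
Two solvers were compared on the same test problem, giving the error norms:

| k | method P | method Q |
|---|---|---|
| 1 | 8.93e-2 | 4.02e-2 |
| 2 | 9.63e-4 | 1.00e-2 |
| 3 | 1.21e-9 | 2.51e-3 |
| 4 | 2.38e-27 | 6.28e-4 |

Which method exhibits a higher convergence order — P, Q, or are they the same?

P

Method P: p ≈ ln(2.38e-27/1.21e-9)/ln(1.21e-9/9.63e-4) ≈ 3.00.
Method Q: p ≈ ln(6.28e-4/2.51e-3)/ln(2.51e-3/1.00e-2) ≈ 1.00.
Method P has the higher order (≈3.0 vs ≈1.0).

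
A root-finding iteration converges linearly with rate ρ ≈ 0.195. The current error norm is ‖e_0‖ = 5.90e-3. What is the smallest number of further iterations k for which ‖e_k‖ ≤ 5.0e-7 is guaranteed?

6

After k steps, ‖e_k‖ ≈ 5.90e-3·0.195^k.
Need 0.195^k ≤ 5.0e-7/5.90e-3 = 8.47458e-05.
k ≥ ln(8.47458e-05)/ln(0.195) = -9.3759/-1.63476 = 5.735.
Smallest integer k = 6.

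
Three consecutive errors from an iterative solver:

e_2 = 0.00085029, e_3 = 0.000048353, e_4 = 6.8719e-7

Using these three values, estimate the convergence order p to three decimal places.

1.484

p ≈ ln(e_4/e_3) / ln(e_3/e_2)
  = ln(6.8719e-7/0.000048353) / ln(0.000048353/0.00085029)
  = ln(0.0142119) / ln(0.0568665)
  = -4.253676 / -2.867049 ≈ 1.483643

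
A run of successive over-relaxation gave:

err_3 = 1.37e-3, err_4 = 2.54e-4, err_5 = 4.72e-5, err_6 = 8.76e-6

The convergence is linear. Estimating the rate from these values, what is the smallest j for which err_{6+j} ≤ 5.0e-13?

Rate ρ ≈ err_6/err_5 = 8.76e-6/4.72e-5 = 0.1856.
After j more steps, err_{6+j} ≈ 8.76e-6·ρ^j; need ρ^j ≤ 5.0e-13/8.76e-6 = 5.70776e-08.
j ≥ ln(5.70776e-08)/ln(0.1856) = -16.6789/-1.68416 = 9.903.
So 10 more iterations are needed.

10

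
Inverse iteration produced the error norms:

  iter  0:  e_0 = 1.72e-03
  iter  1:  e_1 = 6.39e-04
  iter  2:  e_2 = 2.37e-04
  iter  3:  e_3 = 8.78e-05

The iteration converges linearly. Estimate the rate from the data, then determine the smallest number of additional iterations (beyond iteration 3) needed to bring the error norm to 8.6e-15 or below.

24

Rate ρ ≈ e_3/e_2 = 8.78e-05/2.37e-04 = 0.3705.
After j more steps, e_{3+j} ≈ 8.78e-05·ρ^j; need ρ^j ≤ 8.6e-15/8.78e-05 = 9.79499e-11.
j ≥ ln(9.79499e-11)/ln(0.3705) = -23.0466/-0.99290 = 23.211.
So 24 more iterations are needed.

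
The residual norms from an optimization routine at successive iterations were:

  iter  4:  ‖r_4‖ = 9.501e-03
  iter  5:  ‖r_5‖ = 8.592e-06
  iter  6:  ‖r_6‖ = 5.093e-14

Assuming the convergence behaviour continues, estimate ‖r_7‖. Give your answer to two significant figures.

2.9e-36

First estimate the order: p ≈ ln(‖r_6‖/‖r_5‖) / ln(‖r_5‖/‖r_4‖) = ln(5.093e-14/8.592e-06)/ln(8.592e-06/9.501e-03) = ln(5.92761e-09)/ln(0.000904326) ≈ 2.7030.
Then ‖r_7‖ ≈ ‖r_6‖·(‖r_6‖/‖r_5‖)^p = 5.093e-14·(5.92761e-09)^2.7030 = 5.093e-14·5.78221e-23 ≈ 2.945e-36.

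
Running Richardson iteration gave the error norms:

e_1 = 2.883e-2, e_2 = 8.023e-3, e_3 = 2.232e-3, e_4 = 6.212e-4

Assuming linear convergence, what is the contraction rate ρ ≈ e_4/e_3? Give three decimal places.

0.278

ρ ≈ e_4/e_3 = 6.212e-4/2.232e-3 = 0.27832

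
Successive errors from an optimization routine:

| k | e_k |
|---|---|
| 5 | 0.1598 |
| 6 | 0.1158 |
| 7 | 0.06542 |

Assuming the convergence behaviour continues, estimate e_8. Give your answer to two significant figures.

First estimate the order: p ≈ ln(e_7/e_6) / ln(e_6/e_5) = ln(0.06542/0.1158)/ln(0.1158/0.1598) = ln(0.56494)/ln(0.724656) ≈ 1.7731.
Then e_8 ≈ e_7·(e_7/e_6)^p = 0.06542·(0.56494)^1.7731 = 0.06542·0.363308 ≈ 0.02377.

2.4e-2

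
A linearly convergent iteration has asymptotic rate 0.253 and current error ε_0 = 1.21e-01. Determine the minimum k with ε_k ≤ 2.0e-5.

After k steps, ε_k ≈ 1.21e-01·0.253^k.
Need 0.253^k ≤ 2.0e-5/1.21e-01 = 0.000165289.
k ≥ ln(0.000165289)/ln(0.253) = -8.7078/-1.37437 = 6.336.
Smallest integer k = 7.

7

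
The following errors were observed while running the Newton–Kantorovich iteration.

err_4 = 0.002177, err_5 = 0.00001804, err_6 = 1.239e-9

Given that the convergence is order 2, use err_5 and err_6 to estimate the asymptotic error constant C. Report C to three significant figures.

3.81

C ≈ err_6 / err_5^2
  = 1.239e-9 / (0.00001804)^2
  = 1.239e-9 / 3.25442e-10 ≈ 3.8071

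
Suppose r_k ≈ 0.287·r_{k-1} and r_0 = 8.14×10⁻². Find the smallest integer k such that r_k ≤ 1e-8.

13

After k steps, r_k ≈ 8.14×10⁻²·0.287^k.
Need 0.287^k ≤ 1e-8/8.14×10⁻² = 1.2285e-07.
k ≥ ln(1.2285e-07)/ln(0.287) = -15.9123/-1.24827 = 12.747.
Smallest integer k = 13.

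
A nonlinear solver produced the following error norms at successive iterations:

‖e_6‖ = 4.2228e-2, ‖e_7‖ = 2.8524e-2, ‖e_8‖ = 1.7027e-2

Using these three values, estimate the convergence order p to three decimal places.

1.315

p ≈ ln(‖e_8‖/‖e_7‖) / ln(‖e_7‖/‖e_6‖)
  = ln(1.7027e-2/2.8524e-2) / ln(2.8524e-2/4.2228e-2)
  = ln(0.596936) / ln(0.675476)
  = -0.515945 / -0.392338 ≈ 1.315052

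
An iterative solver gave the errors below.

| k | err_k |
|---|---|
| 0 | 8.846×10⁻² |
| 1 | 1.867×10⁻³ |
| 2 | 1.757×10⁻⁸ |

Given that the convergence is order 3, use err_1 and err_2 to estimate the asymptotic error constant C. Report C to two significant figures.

C ≈ err_2 / err_1^3
  = 1.757×10⁻⁸ / (1.867×10⁻³)^3
  = 1.757×10⁻⁸ / 6.50778e-09 ≈ 2.6998

2.7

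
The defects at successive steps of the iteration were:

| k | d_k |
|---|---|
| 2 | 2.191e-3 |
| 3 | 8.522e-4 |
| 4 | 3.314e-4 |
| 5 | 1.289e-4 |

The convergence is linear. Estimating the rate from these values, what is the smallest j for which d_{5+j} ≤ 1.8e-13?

22

Rate ρ ≈ d_5/d_4 = 1.289e-4/3.314e-4 = 0.3890.
After j more steps, d_{5+j} ≈ 1.289e-4·ρ^j; need ρ^j ≤ 1.8e-13/1.289e-4 = 1.39643e-09.
j ≥ ln(1.39643e-09)/ln(0.3890) = -20.3893/-0.94418 = 21.595.
So 22 more iterations are needed.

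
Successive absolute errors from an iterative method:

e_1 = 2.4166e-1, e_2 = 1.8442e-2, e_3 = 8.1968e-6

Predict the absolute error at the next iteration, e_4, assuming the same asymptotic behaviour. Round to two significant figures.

7.2e-16

First estimate the order: p ≈ ln(e_3/e_2) / ln(e_2/e_1) = ln(8.1968e-6/1.8442e-2)/ln(1.8442e-2/2.4166e-1) = ln(0.000444464)/ln(0.0763138) ≈ 3.0000.
Then e_4 ≈ e_3·(e_3/e_2)^p = 8.1968e-6·(0.000444464)^3.0000 = 8.1968e-6·8.78031e-11 ≈ 7.197e-16.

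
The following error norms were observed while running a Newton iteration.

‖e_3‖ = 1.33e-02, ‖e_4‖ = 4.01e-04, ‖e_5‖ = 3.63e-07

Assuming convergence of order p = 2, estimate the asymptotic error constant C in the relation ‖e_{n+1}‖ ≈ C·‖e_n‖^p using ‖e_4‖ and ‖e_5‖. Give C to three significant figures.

2.26

C ≈ ‖e_5‖ / ‖e_4‖^2
  = 3.63e-07 / (4.01e-04)^2
  = 3.63e-07 / 1.60801e-07 ≈ 2.2574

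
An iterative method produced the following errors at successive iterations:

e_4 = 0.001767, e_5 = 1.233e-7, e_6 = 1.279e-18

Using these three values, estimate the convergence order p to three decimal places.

2.643

p ≈ ln(e_6/e_5) / ln(e_5/e_4)
  = ln(1.279e-18/1.233e-7) / ln(1.233e-7/0.001767)
  = ln(1.03731e-11) / ln(6.97793e-05)
  = -25.291805 / -9.570173 ≈ 2.642774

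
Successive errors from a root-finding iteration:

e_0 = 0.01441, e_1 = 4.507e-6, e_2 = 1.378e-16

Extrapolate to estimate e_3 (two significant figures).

3.9e-48

First estimate the order: p ≈ ln(e_2/e_1) / ln(e_1/e_0) = ln(1.378e-16/4.507e-6)/ln(4.507e-6/0.01441) = ln(3.05747e-11)/ln(0.000312769) ≈ 3.0001.
Then e_3 ≈ e_2·(e_2/e_1)^p = 1.378e-16·(3.05747e-11)^3.0001 = 1.378e-16·2.85125e-32 ≈ 3.929e-48.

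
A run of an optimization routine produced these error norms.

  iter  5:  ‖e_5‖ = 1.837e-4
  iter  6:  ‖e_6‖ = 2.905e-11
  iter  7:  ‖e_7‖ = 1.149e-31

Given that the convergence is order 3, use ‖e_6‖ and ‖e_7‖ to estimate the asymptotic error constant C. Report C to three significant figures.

4.69

C ≈ ‖e_7‖ / ‖e_6‖^3
  = 1.149e-31 / (2.905e-11)^3
  = 1.149e-31 / 2.45154e-32 ≈ 4.6869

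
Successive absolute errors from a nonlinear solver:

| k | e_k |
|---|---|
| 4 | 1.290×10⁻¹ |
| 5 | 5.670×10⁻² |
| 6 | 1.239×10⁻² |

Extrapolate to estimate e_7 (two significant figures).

7.4e-4

First estimate the order: p ≈ ln(e_6/e_5) / ln(e_5/e_4) = ln(1.239×10⁻²/5.670×10⁻²)/ln(5.670×10⁻²/1.290×10⁻¹) = ln(0.218519)/ln(0.439535) ≈ 1.8501.
Then e_7 ≈ e_6·(e_6/e_5)^p = 1.239×10⁻²·(0.218519)^1.8501 = 1.239×10⁻²·0.0599776 ≈ 0.0007431.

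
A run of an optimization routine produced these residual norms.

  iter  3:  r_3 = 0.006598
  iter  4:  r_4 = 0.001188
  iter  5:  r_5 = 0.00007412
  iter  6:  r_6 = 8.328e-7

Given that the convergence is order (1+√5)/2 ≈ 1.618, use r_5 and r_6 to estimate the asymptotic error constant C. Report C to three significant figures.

4.01

C ≈ r_6 / r_5^1.618
  = 8.328e-7 / (0.00007412)^1.618
  = 8.328e-7 / 2.07757e-07 ≈ 4.0085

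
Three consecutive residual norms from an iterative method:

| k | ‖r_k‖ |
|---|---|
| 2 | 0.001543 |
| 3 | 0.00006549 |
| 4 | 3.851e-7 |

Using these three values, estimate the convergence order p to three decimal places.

p ≈ ln(‖r_4‖/‖r_3‖) / ln(‖r_3‖/‖r_2‖)
  = ln(3.851e-7/0.00006549) / ln(0.00006549/0.001543)
  = ln(0.00588029) / ln(0.0424433)
  = -5.136149 / -3.159586 ≈ 1.625577

1.626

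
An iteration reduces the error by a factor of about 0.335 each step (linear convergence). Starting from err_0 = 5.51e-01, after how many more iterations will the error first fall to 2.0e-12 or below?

25

After k steps, err_k ≈ 5.51e-01·0.335^k.
Need 0.335^k ≤ 2.0e-12/5.51e-01 = 3.62976e-12.
k ≥ ln(3.62976e-12)/ln(0.335) = -26.3419/-1.09362 = 24.087.
Smallest integer k = 25.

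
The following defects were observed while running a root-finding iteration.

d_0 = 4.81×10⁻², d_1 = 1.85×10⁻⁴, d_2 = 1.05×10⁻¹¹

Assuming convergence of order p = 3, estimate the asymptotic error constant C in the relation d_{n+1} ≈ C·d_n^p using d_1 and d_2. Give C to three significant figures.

1.66

C ≈ d_2 / d_1^3
  = 1.05×10⁻¹¹ / (1.85×10⁻⁴)^3
  = 1.05×10⁻¹¹ / 6.33163e-12 ≈ 1.6583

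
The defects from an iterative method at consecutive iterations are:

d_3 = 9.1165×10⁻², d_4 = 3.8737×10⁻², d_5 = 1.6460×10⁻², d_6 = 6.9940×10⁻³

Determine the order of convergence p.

1

Consecutive ratios: d_6/d_5 = 6.9940×10⁻³/1.6460×10⁻² = 0.424909, d_5/d_4 = 1.6460×10⁻²/3.8737×10⁻² = 0.424917.
p ≈ ln(0.424909)/ln(0.424917) = -0.8559/-0.8559 ≈ 1.00.
So the convergence is linear (order 1).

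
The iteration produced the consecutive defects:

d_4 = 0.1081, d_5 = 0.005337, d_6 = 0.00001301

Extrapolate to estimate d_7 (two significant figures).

First estimate the order: p ≈ ln(d_6/d_5) / ln(d_5/d_4) = ln(0.00001301/0.005337)/ln(0.005337/0.1081) = ln(0.0024377)/ln(0.049371) ≈ 2.0000.
Then d_7 ≈ d_6·(d_6/d_5)^p = 0.00001301·(0.0024377)^2.0000 = 0.00001301·5.94238e-06 ≈ 7.731e-11.

7.7e-11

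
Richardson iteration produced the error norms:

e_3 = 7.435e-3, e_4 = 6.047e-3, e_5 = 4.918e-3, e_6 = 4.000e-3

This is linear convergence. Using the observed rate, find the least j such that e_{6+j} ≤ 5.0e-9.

Rate ρ ≈ e_6/e_5 = 4.000e-3/4.918e-3 = 0.8133.
After j more steps, e_{6+j} ≈ 4.000e-3·ρ^j; need ρ^j ≤ 5.0e-9/4.000e-3 = 1.25e-06.
j ≥ ln(1.25e-06)/ln(0.8133) = -13.5924/-0.20666 = 65.772.
So 66 more iterations are needed.

66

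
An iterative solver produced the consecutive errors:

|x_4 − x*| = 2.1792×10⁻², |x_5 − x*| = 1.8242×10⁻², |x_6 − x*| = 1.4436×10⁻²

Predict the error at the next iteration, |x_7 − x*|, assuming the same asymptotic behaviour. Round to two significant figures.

1.1e-2

First estimate the order: p ≈ ln(|x_6 − x*|/|x_5 − x*|) / ln(|x_5 − x*|/|x_4 − x*|) = ln(1.4436×10⁻²/1.8242×10⁻²)/ln(1.8242×10⁻²/2.1792×10⁻²) = ln(0.791361)/ln(0.837096) ≈ 1.3160.
Then |x_7 − x*| ≈ |x_6 − x*|·(|x_6 − x*|/|x_5 − x*|)^p = 1.4436×10⁻²·(0.791361)^1.3160 = 1.4436×10⁻²·0.734955 ≈ 0.01061.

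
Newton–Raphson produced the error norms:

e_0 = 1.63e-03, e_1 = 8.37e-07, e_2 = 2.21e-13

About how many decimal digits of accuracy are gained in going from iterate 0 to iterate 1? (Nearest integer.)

Digits gained ≈ log₁₀(e_0/e_1) = log₁₀(1.63e-03/8.37e-07) = log₁₀(1947.43) ≈ 3.289.

3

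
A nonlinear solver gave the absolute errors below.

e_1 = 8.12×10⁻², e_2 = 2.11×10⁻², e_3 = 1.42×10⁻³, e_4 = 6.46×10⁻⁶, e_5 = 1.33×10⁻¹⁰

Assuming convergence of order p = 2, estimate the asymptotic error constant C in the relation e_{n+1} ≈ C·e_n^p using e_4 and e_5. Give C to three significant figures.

3.19

C ≈ e_5 / e_4^2
  = 1.33×10⁻¹⁰ / (6.46×10⁻⁶)^2
  = 1.33×10⁻¹⁰ / 4.17316e-11 ≈ 3.187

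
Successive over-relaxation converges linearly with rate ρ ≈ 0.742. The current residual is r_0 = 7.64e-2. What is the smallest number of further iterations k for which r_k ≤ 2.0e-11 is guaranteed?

74

After k steps, r_k ≈ 7.64e-2·0.742^k.
Need 0.742^k ≤ 2.0e-11/7.64e-2 = 2.6178e-10.
k ≥ ln(2.6178e-10)/ln(0.742) = -22.0635/-0.29841 = 73.937.
Smallest integer k = 74.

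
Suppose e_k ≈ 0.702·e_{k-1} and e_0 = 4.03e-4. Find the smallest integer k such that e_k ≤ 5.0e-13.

58

After k steps, e_k ≈ 4.03e-4·0.702^k.
Need 0.702^k ≤ 5.0e-13/4.03e-4 = 1.24069e-09.
k ≥ ln(1.24069e-09)/ln(0.702) = -20.5076/-0.35382 = 57.961.
Smallest integer k = 58.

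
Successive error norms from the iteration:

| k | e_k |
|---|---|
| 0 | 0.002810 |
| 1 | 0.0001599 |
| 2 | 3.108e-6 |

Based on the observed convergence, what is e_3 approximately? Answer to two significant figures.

1.4e-8

First estimate the order: p ≈ ln(e_2/e_1) / ln(e_1/e_0) = ln(3.108e-6/0.0001599)/ln(0.0001599/0.002810) = ln(0.0194371)/ln(0.0569039) ≈ 1.3748.
Then e_3 ≈ e_2·(e_2/e_1)^p = 3.108e-6·(0.0194371)^1.3748 = 3.108e-6·0.00443824 ≈ 1.379e-08.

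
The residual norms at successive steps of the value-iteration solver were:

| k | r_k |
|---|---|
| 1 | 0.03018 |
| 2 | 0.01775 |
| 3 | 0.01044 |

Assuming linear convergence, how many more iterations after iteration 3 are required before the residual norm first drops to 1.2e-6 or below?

18

Rate ρ ≈ r_3/r_2 = 0.01044/0.01775 = 0.5882.
After j more steps, r_{3+j} ≈ 0.01044·ρ^j; need ρ^j ≤ 1.2e-6/0.01044 = 0.000114943.
j ≥ ln(0.000114943)/ln(0.5882) = -9.0711/-0.53069 = 17.093.
So 18 more iterations are needed.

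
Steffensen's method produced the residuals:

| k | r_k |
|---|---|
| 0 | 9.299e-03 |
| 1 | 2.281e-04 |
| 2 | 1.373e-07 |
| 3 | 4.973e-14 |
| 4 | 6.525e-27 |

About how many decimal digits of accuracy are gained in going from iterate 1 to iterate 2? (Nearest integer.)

3

Digits gained ≈ log₁₀(r_1/r_2) = log₁₀(2.281e-04/1.373e-07) = log₁₀(1661.33) ≈ 3.220.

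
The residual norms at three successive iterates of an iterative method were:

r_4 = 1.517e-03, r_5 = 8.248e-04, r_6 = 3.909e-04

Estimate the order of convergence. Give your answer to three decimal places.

1.225

p ≈ ln(r_6/r_5) / ln(r_5/r_4)
  = ln(3.909e-04/8.248e-04) / ln(8.248e-04/1.517e-03)
  = ln(0.473933) / ln(0.543705)
  = -0.746689 / -0.609348 ≈ 1.225390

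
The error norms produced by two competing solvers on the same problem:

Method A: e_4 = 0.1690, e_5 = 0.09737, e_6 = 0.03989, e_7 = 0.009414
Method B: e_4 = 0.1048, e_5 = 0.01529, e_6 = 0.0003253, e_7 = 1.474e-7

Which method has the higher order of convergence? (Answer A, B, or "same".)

Method A: p ≈ ln(0.009414/0.03989)/ln(0.03989/0.09737) ≈ 1.62.
Method B: p ≈ ln(1.474e-7/0.0003253)/ln(0.0003253/0.01529) ≈ 2.00.
Method B has the higher order (≈2.0 vs ≈1.6).

B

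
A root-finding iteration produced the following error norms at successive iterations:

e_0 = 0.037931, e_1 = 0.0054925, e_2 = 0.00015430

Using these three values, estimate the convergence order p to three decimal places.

p ≈ ln(e_2/e_1) / ln(e_1/e_0)
  = ln(0.00015430/0.0054925) / ln(0.0054925/0.037931)
  = ln(0.0280929) / ln(0.144802)
  = -3.572238 / -1.932388 ≈ 1.848613

1.849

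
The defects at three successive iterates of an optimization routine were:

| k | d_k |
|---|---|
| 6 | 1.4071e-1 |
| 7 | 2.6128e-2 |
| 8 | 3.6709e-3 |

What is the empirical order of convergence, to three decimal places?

1.166

p ≈ ln(d_8/d_7) / ln(d_7/d_6)
  = ln(3.6709e-3/2.6128e-2) / ln(2.6128e-2/1.4071e-1)
  = ln(0.140497) / ln(0.185687)
  = -1.962569 / -1.683693 ≈ 1.165634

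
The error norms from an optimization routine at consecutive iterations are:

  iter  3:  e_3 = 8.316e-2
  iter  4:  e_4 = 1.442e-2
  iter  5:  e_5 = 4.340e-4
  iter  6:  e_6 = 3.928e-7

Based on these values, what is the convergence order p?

2

Consecutive ratios: e_6/e_5 = 3.928e-7/4.340e-4 = 0.000905069, e_5/e_4 = 4.340e-4/1.442e-2 = 0.0300971.
p ≈ ln(0.000905069)/ln(0.0300971) = -7.0075/-3.5033 ≈ 2.00.
So the convergence is quadratic (order 2).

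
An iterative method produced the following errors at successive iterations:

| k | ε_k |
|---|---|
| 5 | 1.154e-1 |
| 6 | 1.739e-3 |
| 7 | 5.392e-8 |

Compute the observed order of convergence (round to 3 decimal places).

2.475

p ≈ ln(ε_7/ε_6) / ln(ε_6/ε_5)
  = ln(5.392e-8/1.739e-3) / ln(1.739e-3/1.154e-1)
  = ln(3.10063e-05) / ln(0.0150693)
  = -10.381320 / -4.195096 ≈ 2.474632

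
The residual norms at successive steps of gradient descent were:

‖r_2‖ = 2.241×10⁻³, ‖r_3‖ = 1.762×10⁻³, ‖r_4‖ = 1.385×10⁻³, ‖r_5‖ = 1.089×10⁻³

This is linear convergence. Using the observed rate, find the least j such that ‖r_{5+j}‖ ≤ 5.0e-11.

Rate ρ ≈ ‖r_5‖/‖r_4‖ = 1.089×10⁻³/1.385×10⁻³ = 0.7863.
After j more steps, ‖r_{5+j}‖ ≈ 1.089×10⁻³·ρ^j; need ρ^j ≤ 5.0e-11/1.089×10⁻³ = 4.59137e-08.
j ≥ ln(4.59137e-08)/ln(0.7863) = -16.8965/-0.24042 = 70.279.
So 71 more iterations are needed.

71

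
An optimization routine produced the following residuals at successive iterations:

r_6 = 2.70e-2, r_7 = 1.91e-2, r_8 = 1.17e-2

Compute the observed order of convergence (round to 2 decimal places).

p ≈ ln(r_8/r_7) / ln(r_7/r_6)
  = ln(1.17e-2/1.91e-2) / ln(1.91e-2/2.70e-2)
  = ln(0.612565) / ln(0.707407)
  = -0.49010 / -0.34615 ≈ 1.41586

1.42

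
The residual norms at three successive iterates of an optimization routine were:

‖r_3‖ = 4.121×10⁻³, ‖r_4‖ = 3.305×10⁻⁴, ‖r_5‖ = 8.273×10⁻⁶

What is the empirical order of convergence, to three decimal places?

p ≈ ln(‖r_5‖/‖r_4‖) / ln(‖r_4‖/‖r_3‖)
  = ln(8.273×10⁻⁶/3.305×10⁻⁴) / ln(3.305×10⁻⁴/4.121×10⁻³)
  = ln(0.0250318) / ln(0.080199)
  = -3.687608 / -2.523244 ≈ 1.461455

1.461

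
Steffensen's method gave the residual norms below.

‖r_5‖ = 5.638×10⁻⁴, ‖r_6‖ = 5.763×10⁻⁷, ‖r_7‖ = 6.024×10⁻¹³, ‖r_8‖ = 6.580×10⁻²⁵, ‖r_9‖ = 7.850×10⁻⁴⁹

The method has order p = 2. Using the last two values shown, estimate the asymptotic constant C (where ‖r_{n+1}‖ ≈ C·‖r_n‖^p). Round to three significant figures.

C ≈ ‖r_9‖ / ‖r_8‖^2
  = 7.850×10⁻⁴⁹ / (6.580×10⁻²⁵)^2
  = 7.850×10⁻⁴⁹ / 4.32964e-49 ≈ 1.8131

1.81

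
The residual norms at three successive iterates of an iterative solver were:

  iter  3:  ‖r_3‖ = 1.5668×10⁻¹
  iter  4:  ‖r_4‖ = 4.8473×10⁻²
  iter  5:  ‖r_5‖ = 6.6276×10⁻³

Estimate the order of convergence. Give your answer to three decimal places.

1.696

p ≈ ln(‖r_5‖/‖r_4‖) / ln(‖r_4‖/‖r_3‖)
  = ln(6.6276×10⁻³/4.8473×10⁻²) / ln(4.8473×10⁻²/1.5668×10⁻¹)
  = ln(0.136728) / ln(0.309376)
  = -1.989762 / -1.173198 ≈ 1.696016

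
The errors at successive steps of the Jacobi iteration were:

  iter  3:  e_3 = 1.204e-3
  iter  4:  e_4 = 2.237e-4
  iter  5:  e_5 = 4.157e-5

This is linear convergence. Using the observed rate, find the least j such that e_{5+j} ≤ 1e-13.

Rate ρ ≈ e_5/e_4 = 4.157e-5/2.237e-4 = 0.1858.
After j more steps, e_{5+j} ≈ 4.157e-5·ρ^j; need ρ^j ≤ 1e-13/4.157e-5 = 2.40558e-09.
j ≥ ln(2.40558e-09)/ln(0.1858) = -19.8455/-1.68308 = 11.791.
So 12 more iterations are needed.

12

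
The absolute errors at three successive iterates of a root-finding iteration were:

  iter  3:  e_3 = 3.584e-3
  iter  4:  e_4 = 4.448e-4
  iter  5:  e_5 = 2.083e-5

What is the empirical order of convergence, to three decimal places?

p ≈ ln(e_5/e_4) / ln(e_4/e_3)
  = ln(2.083e-5/4.448e-4) / ln(4.448e-4/3.584e-3)
  = ln(0.04683) / ln(0.124107)
  = -3.061231 / -2.086611 ≈ 1.467083

1.467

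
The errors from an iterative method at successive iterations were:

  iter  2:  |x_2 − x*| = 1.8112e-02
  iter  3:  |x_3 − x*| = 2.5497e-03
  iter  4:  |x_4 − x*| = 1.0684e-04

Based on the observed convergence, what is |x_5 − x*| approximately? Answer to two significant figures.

First estimate the order: p ≈ ln(|x_4 − x*|/|x_3 − x*|) / ln(|x_3 − x*|/|x_2 − x*|) = ln(1.0684e-04/2.5497e-03)/ln(2.5497e-03/1.8112e-02) = ln(0.041903)/ln(0.140774) ≈ 1.6181.
Then |x_5 − x*| ≈ |x_4 − x*|·(|x_4 − x*|/|x_3 − x*|)^p = 1.0684e-04·(0.041903)^1.6181 = 1.0684e-04·0.00589732 ≈ 6.301e-07.

6.3e-7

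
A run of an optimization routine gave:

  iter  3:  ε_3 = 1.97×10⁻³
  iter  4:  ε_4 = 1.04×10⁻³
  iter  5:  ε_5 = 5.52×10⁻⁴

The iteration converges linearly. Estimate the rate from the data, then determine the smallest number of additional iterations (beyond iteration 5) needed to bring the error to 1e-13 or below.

Rate ρ ≈ ε_5/ε_4 = 5.52×10⁻⁴/1.04×10⁻³ = 0.5308.
After j more steps, ε_{5+j} ≈ 5.52×10⁻⁴·ρ^j; need ρ^j ≤ 1e-13/5.52×10⁻⁴ = 1.81159e-10.
j ≥ ln(1.81159e-10)/ln(0.5308) = -22.4316/-0.63337 = 35.416.
So 36 more iterations are needed.

36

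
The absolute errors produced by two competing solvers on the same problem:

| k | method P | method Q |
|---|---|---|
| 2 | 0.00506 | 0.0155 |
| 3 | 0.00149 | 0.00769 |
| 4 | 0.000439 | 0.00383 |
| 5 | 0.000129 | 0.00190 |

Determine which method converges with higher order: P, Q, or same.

Method P: p ≈ ln(0.000129/0.000439)/ln(0.000439/0.00149) ≈ 1.00.
Method Q: p ≈ ln(0.00190/0.00383)/ln(0.00383/0.00769) ≈ 1.01.
Both orders ≈ 1.0 — effectively the same.

same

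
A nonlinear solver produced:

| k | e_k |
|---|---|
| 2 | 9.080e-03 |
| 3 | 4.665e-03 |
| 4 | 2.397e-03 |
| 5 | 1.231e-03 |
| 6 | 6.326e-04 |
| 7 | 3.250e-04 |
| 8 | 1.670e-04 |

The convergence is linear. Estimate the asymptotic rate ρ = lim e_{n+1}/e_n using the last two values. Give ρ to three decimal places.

0.514

ρ ≈ e_8/e_7 = 1.670e-04/3.250e-04 = 0.51385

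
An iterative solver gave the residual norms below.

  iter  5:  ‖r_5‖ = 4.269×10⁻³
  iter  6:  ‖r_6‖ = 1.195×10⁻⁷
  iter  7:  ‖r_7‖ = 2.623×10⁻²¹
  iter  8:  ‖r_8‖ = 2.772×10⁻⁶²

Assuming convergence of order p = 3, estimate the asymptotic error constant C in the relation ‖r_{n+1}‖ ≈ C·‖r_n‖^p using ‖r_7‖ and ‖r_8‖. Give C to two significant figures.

C ≈ ‖r_8‖ / ‖r_7‖^3
  = 2.772×10⁻⁶² / (2.623×10⁻²¹)^3
  = 2.772×10⁻⁶² / 1.80466e-62 ≈ 1.536

1.5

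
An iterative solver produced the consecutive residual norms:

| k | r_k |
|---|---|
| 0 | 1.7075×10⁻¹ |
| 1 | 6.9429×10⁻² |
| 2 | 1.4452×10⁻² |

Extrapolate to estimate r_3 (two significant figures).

First estimate the order: p ≈ ln(r_2/r_1) / ln(r_1/r_0) = ln(1.4452×10⁻²/6.9429×10⁻²)/ln(6.9429×10⁻²/1.7075×10⁻¹) = ln(0.208155)/ln(0.406612) ≈ 1.7441.
Then r_3 ≈ r_2·(r_2/r_1)^p = 1.4452×10⁻²·(0.208155)^1.7441 = 1.4452×10⁻²·0.0647438 ≈ 0.0009357.

9.4e-4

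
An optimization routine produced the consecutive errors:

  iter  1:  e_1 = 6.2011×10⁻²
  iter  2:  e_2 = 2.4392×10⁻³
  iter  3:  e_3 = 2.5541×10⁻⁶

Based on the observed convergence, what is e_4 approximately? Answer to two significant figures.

1.2e-12

First estimate the order: p ≈ ln(e_3/e_2) / ln(e_2/e_1) = ln(2.5541×10⁻⁶/2.4392×10⁻³)/ln(2.4392×10⁻³/6.2011×10⁻²) = ln(0.00104711)/ln(0.039335) ≈ 2.1207.
Then e_4 ≈ e_3·(e_3/e_2)^p = 2.5541×10⁻⁶·(0.00104711)^2.1207 = 2.5541×10⁻⁶·4.78958e-07 ≈ 1.223e-12.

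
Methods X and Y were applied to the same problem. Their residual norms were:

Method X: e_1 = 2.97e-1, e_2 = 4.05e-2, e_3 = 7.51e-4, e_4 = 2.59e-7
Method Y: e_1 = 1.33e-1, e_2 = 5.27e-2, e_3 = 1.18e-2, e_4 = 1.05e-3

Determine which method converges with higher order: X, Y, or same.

Method X: p ≈ ln(2.59e-7/7.51e-4)/ln(7.51e-4/4.05e-2) ≈ 2.00.
Method Y: p ≈ ln(1.05e-3/1.18e-2)/ln(1.18e-2/5.27e-2) ≈ 1.62.
Method X has the higher order (≈2.0 vs ≈1.6).

X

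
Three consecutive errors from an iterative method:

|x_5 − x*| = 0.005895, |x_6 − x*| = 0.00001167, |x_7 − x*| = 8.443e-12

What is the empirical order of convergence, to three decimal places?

2.271

p ≈ ln(|x_7 − x*|/|x_6 − x*|) / ln(|x_6 − x*|/|x_5 − x*|)
  = ln(8.443e-12/0.00001167) / ln(0.00001167/0.005895)
  = ln(7.23479e-07) / ln(0.00197964)
  = -14.139194 / -6.224840 ≈ 2.271415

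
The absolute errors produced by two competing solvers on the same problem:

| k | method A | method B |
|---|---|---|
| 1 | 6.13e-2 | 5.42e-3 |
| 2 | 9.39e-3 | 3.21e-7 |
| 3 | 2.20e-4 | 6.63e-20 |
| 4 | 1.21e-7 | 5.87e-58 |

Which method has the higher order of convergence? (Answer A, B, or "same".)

B

Method A: p ≈ ln(1.21e-7/2.20e-4)/ln(2.20e-4/9.39e-3) ≈ 2.00.
Method B: p ≈ ln(5.87e-58/6.63e-20)/ln(6.63e-20/3.21e-7) ≈ 3.00.
Method B has the higher order (≈3.0 vs ≈2.0).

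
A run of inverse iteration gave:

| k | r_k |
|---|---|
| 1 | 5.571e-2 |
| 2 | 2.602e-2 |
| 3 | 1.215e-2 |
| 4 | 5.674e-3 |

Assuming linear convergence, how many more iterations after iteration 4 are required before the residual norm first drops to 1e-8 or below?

Rate ρ ≈ r_4/r_3 = 5.674e-3/1.215e-2 = 0.4670.
After j more steps, r_{4+j} ≈ 5.674e-3·ρ^j; need ρ^j ≤ 1e-8/5.674e-3 = 1.76243e-06.
j ≥ ln(1.76243e-06)/ln(0.4670) = -13.2488/-0.76143 = 17.400.
So 18 more iterations are needed.

18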